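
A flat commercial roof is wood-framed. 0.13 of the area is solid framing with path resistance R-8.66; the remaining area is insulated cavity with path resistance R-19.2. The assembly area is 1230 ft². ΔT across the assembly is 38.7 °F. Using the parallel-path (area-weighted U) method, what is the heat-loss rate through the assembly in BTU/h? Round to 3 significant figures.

U_eff = 0.87/19.2 + 0.13/8.66 = 0.04531 + 0.01501 = 0.06032
R_eff = 1/U_eff = 16.58 ft²·°F·h/BTU
Q = 1230 × 38.7 / 16.58 = 2871 BTU/h

2870 BTU/h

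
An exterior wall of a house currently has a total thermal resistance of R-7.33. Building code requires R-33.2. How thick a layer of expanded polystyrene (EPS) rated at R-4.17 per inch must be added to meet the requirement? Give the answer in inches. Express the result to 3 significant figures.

6.20 in

ΔR = 33.2 − 7.33 = 25.87 ft²·°F·h/BTU
L = ΔR / (R/in) = 25.87/4.17 = 6.204 in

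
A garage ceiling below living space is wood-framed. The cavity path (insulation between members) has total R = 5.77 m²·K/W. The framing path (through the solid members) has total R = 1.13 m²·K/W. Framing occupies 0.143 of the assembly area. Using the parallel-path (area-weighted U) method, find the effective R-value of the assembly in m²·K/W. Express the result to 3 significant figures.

U_eff = 0.857/5.77 + 0.143/1.13 = 0.1485 + 0.1265 = 0.2751
R_eff = 1/U_eff = 3.635 m²·K/W

3.64 m²·K/W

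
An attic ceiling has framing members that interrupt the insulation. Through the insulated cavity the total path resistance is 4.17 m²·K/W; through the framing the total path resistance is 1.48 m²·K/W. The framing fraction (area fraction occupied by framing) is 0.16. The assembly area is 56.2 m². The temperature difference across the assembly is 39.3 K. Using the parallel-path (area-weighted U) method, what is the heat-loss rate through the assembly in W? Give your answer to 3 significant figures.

U_eff = 0.84/4.17 + 0.16/1.48 = 0.2014 + 0.1081 = 0.3095
R_eff = 1/U_eff = 3.231 m²·K/W
Q = 56.2 × 39.3 / 3.231 = 683.7 W

684 W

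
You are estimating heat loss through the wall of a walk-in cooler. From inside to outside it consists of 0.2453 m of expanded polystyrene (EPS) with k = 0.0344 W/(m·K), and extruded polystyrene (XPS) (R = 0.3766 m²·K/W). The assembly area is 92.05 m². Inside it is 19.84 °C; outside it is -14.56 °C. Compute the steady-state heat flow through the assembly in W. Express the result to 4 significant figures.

421.8 W

0.2453/0.0344 = 7.1308
R_total = 7.1308 + 0.3766 = 7.5074 m²·K/W
Q = A·ΔT/R = 92.05 × (19.84 − (-14.56)) / 7.5074 = 421.79 W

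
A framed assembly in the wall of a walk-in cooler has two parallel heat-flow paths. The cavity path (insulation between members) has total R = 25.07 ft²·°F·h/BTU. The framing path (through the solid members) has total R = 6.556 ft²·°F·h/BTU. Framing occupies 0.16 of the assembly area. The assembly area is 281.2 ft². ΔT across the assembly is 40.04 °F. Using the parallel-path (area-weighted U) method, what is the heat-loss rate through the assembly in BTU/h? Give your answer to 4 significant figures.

U_eff = 0.84/25.07 + 0.16/6.556 = 0.033506 + 0.024405 = 0.057911
R_eff = 1/U_eff = 17.268 ft²·°F·h/BTU
Q = 281.2 × 40.04 / 17.268 = 652.04 BTU/h

652.0 BTU/h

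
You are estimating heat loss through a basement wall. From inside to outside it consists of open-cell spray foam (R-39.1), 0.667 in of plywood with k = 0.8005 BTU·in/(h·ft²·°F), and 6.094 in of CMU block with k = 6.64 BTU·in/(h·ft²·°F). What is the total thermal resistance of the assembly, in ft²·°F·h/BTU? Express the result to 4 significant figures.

40.85 ft²·°F·h/BTU

0.667/0.8005 = 0.83323
6.094/6.64 = 0.91777
R_total = 39.1 + 0.83323 + 0.91777 = 40.851 ft²·°F·h/BTU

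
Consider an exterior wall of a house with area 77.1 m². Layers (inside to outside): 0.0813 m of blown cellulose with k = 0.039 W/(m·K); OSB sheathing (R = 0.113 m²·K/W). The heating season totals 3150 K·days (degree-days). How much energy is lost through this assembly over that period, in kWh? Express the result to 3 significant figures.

0.0813/0.039 = 2.085
R_total = 2.085 + 0.113 = 2.198 m²·K/W
E = A × HDD × 24 / R / 1000 = 77.1 × 3150 × 24 / 2.198 / 1000 = 2652 kWh

2650 kWh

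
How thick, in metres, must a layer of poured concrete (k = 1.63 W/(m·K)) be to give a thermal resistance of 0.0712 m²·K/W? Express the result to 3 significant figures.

L = R·k = 0.0712 × 1.63 = 0.1161 m

0.116 m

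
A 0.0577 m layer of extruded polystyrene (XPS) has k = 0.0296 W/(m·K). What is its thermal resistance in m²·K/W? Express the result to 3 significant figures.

R = L/k = 0.0577/0.0296 = 1.949 m²·K/W

1.95 m²·K/W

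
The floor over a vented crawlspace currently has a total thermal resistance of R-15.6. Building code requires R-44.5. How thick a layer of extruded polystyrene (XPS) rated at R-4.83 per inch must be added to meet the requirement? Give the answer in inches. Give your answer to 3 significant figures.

5.98 in

ΔR = 44.5 − 15.6 = 28.9 ft²·°F·h/BTU
L = ΔR / (R/in) = 28.9/4.83 = 5.983 in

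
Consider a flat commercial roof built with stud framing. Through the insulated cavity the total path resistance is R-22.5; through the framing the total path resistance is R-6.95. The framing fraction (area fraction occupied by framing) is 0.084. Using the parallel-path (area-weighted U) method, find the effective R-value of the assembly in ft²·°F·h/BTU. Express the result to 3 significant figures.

18.9 ft²·°F·h/BTU

U_eff = 0.916/22.5 + 0.084/6.95 = 0.04071 + 0.01209 = 0.0528
R_eff = 1/U_eff = 18.94 ft²·°F·h/BTU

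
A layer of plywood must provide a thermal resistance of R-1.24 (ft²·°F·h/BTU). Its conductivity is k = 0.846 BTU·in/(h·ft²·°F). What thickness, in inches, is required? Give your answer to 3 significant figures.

L = R × k = 1.24 × 0.846 = 1.049 in

1.05 in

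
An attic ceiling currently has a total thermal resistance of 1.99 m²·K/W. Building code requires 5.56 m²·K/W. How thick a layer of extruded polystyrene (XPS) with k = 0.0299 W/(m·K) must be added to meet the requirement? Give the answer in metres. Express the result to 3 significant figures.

0.107 m

ΔR = 5.56 − 1.99 = 3.57 m²·K/W
L = ΔR × k = 3.57 × 0.0299 = 0.1067 m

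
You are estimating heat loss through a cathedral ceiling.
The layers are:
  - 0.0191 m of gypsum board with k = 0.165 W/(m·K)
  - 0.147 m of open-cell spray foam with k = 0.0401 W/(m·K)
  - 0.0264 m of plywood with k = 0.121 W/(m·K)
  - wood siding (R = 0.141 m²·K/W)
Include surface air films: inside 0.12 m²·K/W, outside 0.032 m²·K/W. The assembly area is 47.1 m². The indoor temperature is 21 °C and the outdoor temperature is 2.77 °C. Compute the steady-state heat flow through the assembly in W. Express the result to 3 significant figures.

200 W

0.0191/0.165 = 0.1158
0.147/0.0401 = 3.666
0.0264/0.121 = 0.2182
R_total = 0.12 + 0.1158 + 3.666 + 0.2182 + 0.141 + 0.032 = 4.293 m²·K/W
Q = A·ΔT/R = 47.1 × (21 − 2.77) / 4.293 = 200 W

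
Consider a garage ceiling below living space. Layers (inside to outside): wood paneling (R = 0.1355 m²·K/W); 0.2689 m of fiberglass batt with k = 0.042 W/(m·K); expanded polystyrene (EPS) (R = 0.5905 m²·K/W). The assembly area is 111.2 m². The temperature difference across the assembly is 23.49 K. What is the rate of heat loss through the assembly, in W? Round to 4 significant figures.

0.2689/0.042 = 6.4024
R_total = 0.1355 + 6.4024 + 0.5905 = 7.1284 m²·K/W
Q = A·ΔT/R = 111.2 × 23.49 / 7.1284 = 366.43 W

366.4 W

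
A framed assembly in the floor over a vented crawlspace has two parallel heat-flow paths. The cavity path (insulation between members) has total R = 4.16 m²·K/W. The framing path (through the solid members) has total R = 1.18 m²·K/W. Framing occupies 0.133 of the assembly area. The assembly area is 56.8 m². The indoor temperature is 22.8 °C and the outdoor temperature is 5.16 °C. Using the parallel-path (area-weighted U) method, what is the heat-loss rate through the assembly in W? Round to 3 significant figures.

322 W

U_eff = 0.867/4.16 + 0.133/1.18 = 0.2084 + 0.1127 = 0.3211
R_eff = 1/U_eff = 3.114 m²·K/W
Q = 56.8 × (22.8 − 5.16) / 3.114 = 321.8 W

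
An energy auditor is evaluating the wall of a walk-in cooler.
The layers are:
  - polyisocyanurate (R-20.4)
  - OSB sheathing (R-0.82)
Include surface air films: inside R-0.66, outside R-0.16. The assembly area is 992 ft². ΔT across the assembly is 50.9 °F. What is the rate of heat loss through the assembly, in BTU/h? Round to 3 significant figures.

2290 BTU/h

R_total = 0.66 + 20.4 + 0.82 + 0.16 = 22.04 ft²·°F·h/BTU
Q = A·ΔT/R = 992 × 50.9 / 22.04 = 2291 BTU/h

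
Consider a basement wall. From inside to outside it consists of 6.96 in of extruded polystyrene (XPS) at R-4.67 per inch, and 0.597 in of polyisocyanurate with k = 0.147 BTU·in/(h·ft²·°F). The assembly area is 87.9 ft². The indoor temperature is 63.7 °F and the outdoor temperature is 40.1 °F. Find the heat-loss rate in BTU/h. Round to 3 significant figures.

6.96 × 4.67 = 32.5
0.597/0.147 = 4.061
R_total = 32.5 + 4.061 = 36.56 ft²·°F·h/BTU
Q = A·ΔT/R = 87.9 × (63.7 − 40.1) / 36.56 = 56.73 BTU/h

56.7 BTU/h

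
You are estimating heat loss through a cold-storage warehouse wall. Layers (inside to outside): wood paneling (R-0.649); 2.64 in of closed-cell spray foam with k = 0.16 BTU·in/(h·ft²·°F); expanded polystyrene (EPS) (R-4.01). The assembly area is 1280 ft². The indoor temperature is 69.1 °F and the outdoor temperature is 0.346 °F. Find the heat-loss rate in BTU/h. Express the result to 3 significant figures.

2.64/0.16 = 16.5
R_total = 0.649 + 16.5 + 4.01 = 21.16 ft²·°F·h/BTU
Q = A·ΔT/R = 1280 × (69.1 − 0.346) / 21.16 = 4159 BTU/h

4160 BTU/h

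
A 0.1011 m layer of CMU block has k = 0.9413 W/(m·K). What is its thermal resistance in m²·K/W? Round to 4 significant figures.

0.1074 m²·K/W

R = L/k = 0.1011/0.9413 = 0.1074 m²·K/W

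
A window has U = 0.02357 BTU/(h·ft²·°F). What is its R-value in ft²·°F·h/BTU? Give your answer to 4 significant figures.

42.43 ft²·°F·h/BTU

R = 1/U = 1/0.02357 = 42.427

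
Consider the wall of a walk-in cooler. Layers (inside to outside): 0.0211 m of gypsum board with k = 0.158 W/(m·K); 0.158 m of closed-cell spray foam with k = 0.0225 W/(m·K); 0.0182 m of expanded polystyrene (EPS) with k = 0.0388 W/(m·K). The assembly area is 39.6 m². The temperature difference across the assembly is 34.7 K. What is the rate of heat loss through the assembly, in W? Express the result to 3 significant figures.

180 W

0.0211/0.158 = 0.1335
0.158/0.0225 = 7.022
0.0182/0.0388 = 0.4691
R_total = 0.1335 + 7.022 + 0.4691 = 7.625 m²·K/W
Q = A·ΔT/R = 39.6 × 34.7 / 7.625 = 180.2 W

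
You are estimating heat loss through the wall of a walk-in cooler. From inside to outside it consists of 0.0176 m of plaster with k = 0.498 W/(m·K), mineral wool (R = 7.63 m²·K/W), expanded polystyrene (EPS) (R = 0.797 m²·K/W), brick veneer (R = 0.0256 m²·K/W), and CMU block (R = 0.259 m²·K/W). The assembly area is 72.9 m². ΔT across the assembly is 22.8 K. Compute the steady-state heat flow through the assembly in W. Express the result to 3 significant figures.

0.0176/0.498 = 0.03534
R_total = 0.03534 + 7.63 + 0.797 + 0.0256 + 0.259 = 8.747 m²·K/W
Q = A·ΔT/R = 72.9 × 22.8 / 8.747 = 190 W

190 W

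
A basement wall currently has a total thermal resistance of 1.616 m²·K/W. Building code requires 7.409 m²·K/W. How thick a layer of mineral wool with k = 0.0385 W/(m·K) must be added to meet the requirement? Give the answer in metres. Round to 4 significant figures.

ΔR = 7.409 − 1.616 = 5.793 m²·K/W
L = ΔR × k = 5.793 × 0.0385 = 0.22303 m

0.2230 m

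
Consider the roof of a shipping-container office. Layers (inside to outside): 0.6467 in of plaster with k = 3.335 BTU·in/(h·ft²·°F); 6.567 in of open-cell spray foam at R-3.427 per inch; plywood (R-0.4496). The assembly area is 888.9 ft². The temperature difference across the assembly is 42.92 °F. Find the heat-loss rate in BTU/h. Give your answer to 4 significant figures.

0.6467/3.335 = 0.19391
6.567 × 3.427 = 22.505
R_total = 0.19391 + 22.505 + 0.4496 = 23.149 ft²·°F·h/BTU
Q = A·ΔT/R = 888.9 × 42.92 / 23.149 = 1648.1 BTU/h

1648 BTU/h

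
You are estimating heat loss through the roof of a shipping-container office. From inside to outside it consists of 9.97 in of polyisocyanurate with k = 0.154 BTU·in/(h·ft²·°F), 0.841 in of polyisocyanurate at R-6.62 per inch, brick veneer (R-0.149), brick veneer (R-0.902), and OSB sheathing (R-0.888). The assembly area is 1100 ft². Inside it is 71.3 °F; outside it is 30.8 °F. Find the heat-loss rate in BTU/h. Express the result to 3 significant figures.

617 BTU/h

9.97/0.154 = 64.74
0.841 × 6.62 = 5.567
R_total = 64.74 + 5.567 + 0.149 + 0.902 + 0.888 = 72.25 ft²·°F·h/BTU
Q = A·ΔT/R = 1100 × (71.3 − 30.8) / 72.25 = 616.6 BTU/h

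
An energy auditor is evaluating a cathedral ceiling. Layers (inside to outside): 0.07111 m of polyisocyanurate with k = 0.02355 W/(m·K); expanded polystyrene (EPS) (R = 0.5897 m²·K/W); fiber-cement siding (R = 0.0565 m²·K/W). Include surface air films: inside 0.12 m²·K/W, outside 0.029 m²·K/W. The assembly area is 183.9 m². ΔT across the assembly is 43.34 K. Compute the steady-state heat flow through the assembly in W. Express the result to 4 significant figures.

0.07111/0.02355 = 3.0195
R_total = 0.12 + 3.0195 + 0.5897 + 0.0565 + 0.029 = 3.8147 m²·K/W
Q = A·ΔT/R = 183.9 × 43.34 / 3.8147 = 2089.3 W

2089 W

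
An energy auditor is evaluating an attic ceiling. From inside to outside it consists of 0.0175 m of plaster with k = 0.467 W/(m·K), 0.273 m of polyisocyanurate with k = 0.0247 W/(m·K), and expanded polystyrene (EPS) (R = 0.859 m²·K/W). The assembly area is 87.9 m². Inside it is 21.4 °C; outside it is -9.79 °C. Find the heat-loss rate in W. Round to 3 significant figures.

0.0175/0.467 = 0.03747
0.273/0.0247 = 11.05
R_total = 0.03747 + 11.05 + 0.859 = 11.95 m²·K/W
Q = A·ΔT/R = 87.9 × (21.4 − (-9.79)) / 11.95 = 229.4 W

229 W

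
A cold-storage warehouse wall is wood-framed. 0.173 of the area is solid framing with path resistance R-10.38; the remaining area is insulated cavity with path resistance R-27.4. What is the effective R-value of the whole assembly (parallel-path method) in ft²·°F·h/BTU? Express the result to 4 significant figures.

21.35 ft²·°F·h/BTU

U_eff = 0.827/27.4 + 0.173/10.38 = 0.030182 + 0.016667 = 0.046849
R_eff = 1/U_eff = 21.345 ft²·°F·h/BTU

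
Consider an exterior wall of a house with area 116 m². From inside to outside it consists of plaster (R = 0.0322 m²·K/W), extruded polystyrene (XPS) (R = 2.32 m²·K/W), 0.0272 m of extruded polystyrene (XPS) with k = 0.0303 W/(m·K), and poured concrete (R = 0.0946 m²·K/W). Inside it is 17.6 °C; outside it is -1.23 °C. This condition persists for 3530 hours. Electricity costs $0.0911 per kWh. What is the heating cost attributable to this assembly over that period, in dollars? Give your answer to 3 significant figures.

0.0272/0.0303 = 0.8977
R_total = 0.0322 + 2.32 + 0.8977 + 0.0946 = 3.344 m²·K/W
Q = 116 × (17.6 − (-1.23)) / 3.344 = 653.1 W
E = 653.1 W × 3530 h / 1000 = 2305 kWh
Cost = 2305 × 0.0911 = $210

210 dollars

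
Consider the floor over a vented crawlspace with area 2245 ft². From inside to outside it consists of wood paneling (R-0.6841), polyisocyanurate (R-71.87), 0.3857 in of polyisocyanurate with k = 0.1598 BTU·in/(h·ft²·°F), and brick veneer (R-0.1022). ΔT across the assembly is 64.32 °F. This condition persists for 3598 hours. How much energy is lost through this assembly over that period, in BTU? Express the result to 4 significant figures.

6921000 BTU

0.3857/0.1598 = 2.4136
R_total = 0.6841 + 71.87 + 2.4136 + 0.1022 = 75.07 ft²·°F·h/BTU
Q = 2245 × 64.32 / 75.07 = 1923.5 BTU/h
E = 1923.5 × 3598 = 6920800 BTU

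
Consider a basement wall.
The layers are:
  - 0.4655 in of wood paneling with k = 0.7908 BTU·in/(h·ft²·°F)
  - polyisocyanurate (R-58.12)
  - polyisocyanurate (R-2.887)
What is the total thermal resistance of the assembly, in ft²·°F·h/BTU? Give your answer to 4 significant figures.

0.4655/0.7908 = 0.58864
R_total = 0.58864 + 58.12 + 2.887 = 61.596 ft²·°F·h/BTU

61.60 ft²·°F·h/BTU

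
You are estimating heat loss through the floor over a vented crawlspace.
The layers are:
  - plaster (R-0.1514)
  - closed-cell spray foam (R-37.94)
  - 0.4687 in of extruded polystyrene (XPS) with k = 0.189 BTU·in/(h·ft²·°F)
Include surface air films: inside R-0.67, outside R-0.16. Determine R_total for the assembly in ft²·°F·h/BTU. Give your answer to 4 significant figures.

41.40 ft²·°F·h/BTU

0.4687/0.189 = 2.4799
R_total = 0.67 + 0.1514 + 37.94 + 2.4799 + 0.16 = 41.401 ft²·°F·h/BTU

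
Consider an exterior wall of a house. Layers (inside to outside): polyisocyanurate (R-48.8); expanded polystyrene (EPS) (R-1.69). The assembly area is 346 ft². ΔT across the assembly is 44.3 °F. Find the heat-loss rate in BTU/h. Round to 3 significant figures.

304 BTU/h

R_total = 48.8 + 1.69 = 50.49 ft²·°F·h/BTU
Q = A·ΔT/R = 346 × 44.3 / 50.49 = 303.6 BTU/h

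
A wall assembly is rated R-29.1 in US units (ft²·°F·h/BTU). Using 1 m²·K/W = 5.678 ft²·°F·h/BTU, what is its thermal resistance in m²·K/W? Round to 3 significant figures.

R_SI = 29.1/5.678 = 5.125

5.13 m²·K/W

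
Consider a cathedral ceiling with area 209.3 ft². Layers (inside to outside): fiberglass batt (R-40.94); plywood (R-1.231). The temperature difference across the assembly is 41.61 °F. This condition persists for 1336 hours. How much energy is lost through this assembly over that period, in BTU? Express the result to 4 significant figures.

275900 BTU

R_total = 40.94 + 1.231 = 42.171 ft²·°F·h/BTU
Q = 209.3 × 41.61 / 42.171 = 206.52 BTU/h
E = 206.52 × 1336 = 275900 BTU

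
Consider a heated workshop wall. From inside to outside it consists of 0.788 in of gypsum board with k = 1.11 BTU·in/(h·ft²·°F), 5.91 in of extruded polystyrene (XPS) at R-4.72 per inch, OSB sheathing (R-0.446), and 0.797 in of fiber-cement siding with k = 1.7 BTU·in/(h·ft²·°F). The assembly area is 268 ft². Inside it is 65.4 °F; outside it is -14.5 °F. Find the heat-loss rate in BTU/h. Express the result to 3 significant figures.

0.788/1.11 = 0.7099
5.91 × 4.72 = 27.9
0.797/1.7 = 0.4688
R_total = 0.7099 + 27.9 + 0.446 + 0.4688 = 29.52 ft²·°F·h/BTU
Q = A·ΔT/R = 268 × (65.4 − (-14.5)) / 29.52 = 725.4 BTU/h

725 BTU/h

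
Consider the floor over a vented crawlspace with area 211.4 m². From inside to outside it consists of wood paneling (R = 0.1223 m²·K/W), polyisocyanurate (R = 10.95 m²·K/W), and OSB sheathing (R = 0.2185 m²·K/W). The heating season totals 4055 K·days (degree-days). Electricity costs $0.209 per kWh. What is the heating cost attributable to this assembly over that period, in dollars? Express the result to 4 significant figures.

R_total = 0.1223 + 10.95 + 0.2185 = 11.291 m²·K/W
E = A × HDD × 24 / R / 1000 = 211.4 × 4055 × 24 / 11.291 / 1000 = 1822.1 kWh
Cost = 1822.1 × 0.209 = $380.83

380.8 dollars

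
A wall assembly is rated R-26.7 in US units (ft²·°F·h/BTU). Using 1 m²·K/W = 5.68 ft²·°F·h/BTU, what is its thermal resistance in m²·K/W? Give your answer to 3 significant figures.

R_SI = 26.7/5.68 = 4.701

4.70 m²·K/W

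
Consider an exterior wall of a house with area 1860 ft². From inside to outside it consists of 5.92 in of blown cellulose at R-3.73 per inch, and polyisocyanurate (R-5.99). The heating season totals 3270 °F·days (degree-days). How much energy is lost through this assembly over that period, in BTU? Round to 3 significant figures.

5200000 BTU

5.92 × 3.73 = 22.08
R_total = 22.08 + 5.99 = 28.07 ft²·°F·h/BTU
E = A × HDD × 24 / R = 1860 × 3270 × 24 / 28.07 = 5200000 BTU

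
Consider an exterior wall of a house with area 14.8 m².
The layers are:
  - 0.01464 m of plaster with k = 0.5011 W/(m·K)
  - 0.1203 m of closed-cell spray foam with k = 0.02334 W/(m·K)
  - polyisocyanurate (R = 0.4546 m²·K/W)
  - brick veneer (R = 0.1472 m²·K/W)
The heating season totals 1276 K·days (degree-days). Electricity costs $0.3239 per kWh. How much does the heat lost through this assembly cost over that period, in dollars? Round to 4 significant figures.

0.01464/0.5011 = 0.029216
0.1203/0.02334 = 5.1542
R_total = 0.029216 + 5.1542 + 0.4546 + 0.1472 = 5.7853 m²·K/W
E = A × HDD × 24 / R / 1000 = 14.8 × 1276 × 24 / 5.7853 / 1000 = 78.343 kWh
Cost = 78.343 × 0.3239 = $25.375

25.38 dollars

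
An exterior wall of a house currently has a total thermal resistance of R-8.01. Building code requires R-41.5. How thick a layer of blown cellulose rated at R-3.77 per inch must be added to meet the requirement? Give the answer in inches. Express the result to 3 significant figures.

ΔR = 41.5 − 8.01 = 33.49 ft²·°F·h/BTU
L = ΔR / (R/in) = 33.49/3.77 = 8.883 in

8.88 in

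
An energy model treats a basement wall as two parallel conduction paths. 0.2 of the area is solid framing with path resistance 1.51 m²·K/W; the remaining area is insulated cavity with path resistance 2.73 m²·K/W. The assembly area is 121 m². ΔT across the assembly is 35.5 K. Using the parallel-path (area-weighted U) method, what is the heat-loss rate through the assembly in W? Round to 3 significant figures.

1830 W

U_eff = 0.8/2.73 + 0.2/1.51 = 0.293 + 0.1325 = 0.4255
R_eff = 1/U_eff = 2.35 m²·K/W
Q = 121 × 35.5 / 2.35 = 1828 W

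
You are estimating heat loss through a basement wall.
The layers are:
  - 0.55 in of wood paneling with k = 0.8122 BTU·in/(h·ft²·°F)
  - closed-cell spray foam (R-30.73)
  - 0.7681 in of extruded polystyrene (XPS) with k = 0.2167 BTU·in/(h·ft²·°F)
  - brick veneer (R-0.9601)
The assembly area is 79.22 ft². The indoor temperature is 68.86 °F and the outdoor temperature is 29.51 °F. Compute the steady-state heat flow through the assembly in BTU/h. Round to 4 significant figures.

0.55/0.8122 = 0.67717
0.7681/0.2167 = 3.5445
R_total = 0.67717 + 30.73 + 3.5445 + 0.9601 = 35.912 ft²·°F·h/BTU
Q = A·ΔT/R = 79.22 × (68.86 − 29.51) / 35.912 = 86.805 BTU/h

86.80 BTU/h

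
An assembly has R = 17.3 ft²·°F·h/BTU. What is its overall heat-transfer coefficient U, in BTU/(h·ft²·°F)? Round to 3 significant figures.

0.0578 BTU/(h·ft²·°F)

U = 1/R = 1/17.3 = 0.0578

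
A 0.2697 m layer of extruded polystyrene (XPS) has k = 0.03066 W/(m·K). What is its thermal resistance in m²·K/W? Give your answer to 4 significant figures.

8.796 m²·K/W

R = L/k = 0.2697/0.03066 = 8.7965 m²·K/W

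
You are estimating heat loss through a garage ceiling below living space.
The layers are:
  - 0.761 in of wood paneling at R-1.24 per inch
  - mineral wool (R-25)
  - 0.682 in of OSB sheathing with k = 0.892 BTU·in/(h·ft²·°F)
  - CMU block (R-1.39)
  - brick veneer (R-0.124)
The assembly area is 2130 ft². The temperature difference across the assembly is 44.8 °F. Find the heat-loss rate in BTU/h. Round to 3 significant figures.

0.761 × 1.24 = 0.9436
0.682/0.892 = 0.7646
R_total = 0.9436 + 25 + 0.7646 + 1.39 + 0.124 = 28.22 ft²·°F·h/BTU
Q = A·ΔT/R = 2130 × 44.8 / 28.22 = 3381 BTU/h

3380 BTU/h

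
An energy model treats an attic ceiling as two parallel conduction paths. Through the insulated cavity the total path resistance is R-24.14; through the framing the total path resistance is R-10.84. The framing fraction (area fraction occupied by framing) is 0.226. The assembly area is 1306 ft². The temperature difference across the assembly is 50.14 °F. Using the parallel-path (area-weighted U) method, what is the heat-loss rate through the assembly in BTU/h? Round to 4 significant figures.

U_eff = 0.774/24.14 + 0.226/10.84 = 0.032063 + 0.020849 = 0.052912
R_eff = 1/U_eff = 18.899 ft²·°F·h/BTU
Q = 1306 × 50.14 / 18.899 = 3464.8 BTU/h

3465 BTU/h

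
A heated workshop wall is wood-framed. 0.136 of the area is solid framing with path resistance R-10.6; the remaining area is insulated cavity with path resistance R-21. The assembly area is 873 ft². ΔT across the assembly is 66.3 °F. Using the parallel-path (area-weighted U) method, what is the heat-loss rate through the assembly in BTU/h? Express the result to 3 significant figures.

U_eff = 0.864/21 + 0.136/10.6 = 0.04114 + 0.01283 = 0.05397
R_eff = 1/U_eff = 18.53 ft²·°F·h/BTU
Q = 873 × 66.3 / 18.53 = 3124 BTU/h

3120 BTU/h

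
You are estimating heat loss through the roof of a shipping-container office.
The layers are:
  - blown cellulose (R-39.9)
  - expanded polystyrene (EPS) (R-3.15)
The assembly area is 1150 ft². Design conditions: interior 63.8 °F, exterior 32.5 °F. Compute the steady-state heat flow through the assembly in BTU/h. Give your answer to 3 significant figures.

R_total = 39.9 + 3.15 = 43.05 ft²·°F·h/BTU
Q = A·ΔT/R = 1150 × (63.8 − 32.5) / 43.05 = 836.1 BTU/h

836 BTU/h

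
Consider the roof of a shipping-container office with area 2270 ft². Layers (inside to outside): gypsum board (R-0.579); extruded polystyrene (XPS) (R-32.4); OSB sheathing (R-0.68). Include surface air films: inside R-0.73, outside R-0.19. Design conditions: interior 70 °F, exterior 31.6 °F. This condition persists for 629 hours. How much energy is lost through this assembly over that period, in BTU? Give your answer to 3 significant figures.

1590000 BTU

R_total = 0.73 + 0.579 + 32.4 + 0.68 + 0.19 = 34.58 ft²·°F·h/BTU
Q = 2270 × (70 − 31.6) / 34.58 = 2521 BTU/h
E = 2521 × 629 = 1586000 BTU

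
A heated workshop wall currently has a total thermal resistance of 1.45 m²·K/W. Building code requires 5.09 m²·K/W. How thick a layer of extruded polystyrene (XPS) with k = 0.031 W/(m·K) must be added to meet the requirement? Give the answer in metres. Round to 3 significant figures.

ΔR = 5.09 − 1.45 = 3.64 m²·K/W
L = ΔR × k = 3.64 × 0.031 = 0.1128 m

0.113 m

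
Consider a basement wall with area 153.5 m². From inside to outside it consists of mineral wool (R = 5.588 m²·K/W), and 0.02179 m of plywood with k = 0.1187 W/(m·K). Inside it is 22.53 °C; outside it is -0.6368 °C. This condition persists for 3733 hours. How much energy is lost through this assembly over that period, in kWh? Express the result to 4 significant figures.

2300 kWh

0.02179/0.1187 = 0.18357
R_total = 5.588 + 0.18357 = 5.7716 m²·K/W
Q = 153.5 × (22.53 − (-0.6368)) / 5.7716 = 616.14 W
E = 616.14 W × 3733 h / 1000 = 2300.1 kWh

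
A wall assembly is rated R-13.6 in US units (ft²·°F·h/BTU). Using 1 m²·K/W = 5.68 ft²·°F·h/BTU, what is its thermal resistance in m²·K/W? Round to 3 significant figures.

2.39 m²·K/W

R_SI = 13.6/5.68 = 2.394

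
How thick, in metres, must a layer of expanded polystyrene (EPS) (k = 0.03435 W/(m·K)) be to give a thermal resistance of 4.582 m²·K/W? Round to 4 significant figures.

0.1574 m

L = R·k = 4.582 × 0.03435 = 0.15739 m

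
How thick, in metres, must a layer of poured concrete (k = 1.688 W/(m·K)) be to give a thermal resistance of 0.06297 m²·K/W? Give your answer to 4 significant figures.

L = R·k = 0.06297 × 1.688 = 0.10629 m

0.1063 m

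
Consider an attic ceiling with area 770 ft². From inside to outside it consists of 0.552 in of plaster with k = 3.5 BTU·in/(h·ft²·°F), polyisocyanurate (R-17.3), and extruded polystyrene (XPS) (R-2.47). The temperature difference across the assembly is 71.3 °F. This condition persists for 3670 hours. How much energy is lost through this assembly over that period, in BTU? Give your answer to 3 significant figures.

0.552/3.5 = 0.1577
R_total = 0.1577 + 17.3 + 2.47 = 19.93 ft²·°F·h/BTU
Q = 770 × 71.3 / 19.93 = 2755 BTU/h
E = 2755 × 3670 = 10110000 BTU

10100000 BTU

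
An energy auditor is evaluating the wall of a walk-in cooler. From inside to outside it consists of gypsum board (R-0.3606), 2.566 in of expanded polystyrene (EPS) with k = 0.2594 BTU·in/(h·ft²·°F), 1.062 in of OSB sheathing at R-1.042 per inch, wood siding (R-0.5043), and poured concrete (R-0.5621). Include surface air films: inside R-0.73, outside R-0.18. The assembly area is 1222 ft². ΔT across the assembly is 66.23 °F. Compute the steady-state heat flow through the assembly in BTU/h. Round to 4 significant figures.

6069 BTU/h

2.566/0.2594 = 9.8921
1.062 × 1.042 = 1.1066
R_total = 0.73 + 0.3606 + 9.8921 + 1.1066 + 0.5043 + 0.5621 + 0.18 = 13.336 ft²·°F·h/BTU
Q = A·ΔT/R = 1222 × 66.23 / 13.336 = 6068.9 BTU/h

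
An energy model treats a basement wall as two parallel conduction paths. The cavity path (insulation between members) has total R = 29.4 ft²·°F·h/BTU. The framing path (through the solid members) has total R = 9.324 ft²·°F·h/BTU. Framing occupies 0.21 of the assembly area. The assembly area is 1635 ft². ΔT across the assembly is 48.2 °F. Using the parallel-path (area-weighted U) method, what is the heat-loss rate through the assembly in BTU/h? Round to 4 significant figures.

U_eff = 0.79/29.4 + 0.21/9.324 = 0.026871 + 0.022523 = 0.049393
R_eff = 1/U_eff = 20.246 ft²·°F·h/BTU
Q = 1635 × 48.2 / 20.246 = 3892.5 BTU/h

3893 BTU/h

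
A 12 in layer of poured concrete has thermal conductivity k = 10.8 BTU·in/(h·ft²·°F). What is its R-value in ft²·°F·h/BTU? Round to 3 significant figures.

1.11 ft²·°F·h/BTU

R = L/k = 12/10.8 = 1.111 ft²·°F·h/BTU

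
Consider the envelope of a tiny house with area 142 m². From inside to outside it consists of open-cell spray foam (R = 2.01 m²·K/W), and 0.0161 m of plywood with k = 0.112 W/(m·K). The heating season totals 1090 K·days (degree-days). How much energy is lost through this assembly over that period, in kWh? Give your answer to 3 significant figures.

0.0161/0.112 = 0.1437
R_total = 2.01 + 0.1437 = 2.154 m²·K/W
E = A × HDD × 24 / R / 1000 = 142 × 1090 × 24 / 2.154 / 1000 = 1725 kWh

1720 kWh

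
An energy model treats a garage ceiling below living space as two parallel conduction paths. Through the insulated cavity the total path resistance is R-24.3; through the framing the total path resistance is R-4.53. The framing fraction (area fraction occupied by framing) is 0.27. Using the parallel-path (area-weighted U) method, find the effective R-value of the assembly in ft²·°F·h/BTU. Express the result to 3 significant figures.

U_eff = 0.73/24.3 + 0.27/4.53 = 0.03004 + 0.0596 = 0.08964
R_eff = 1/U_eff = 11.16 ft²·°F·h/BTU

11.2 ft²·°F·h/BTU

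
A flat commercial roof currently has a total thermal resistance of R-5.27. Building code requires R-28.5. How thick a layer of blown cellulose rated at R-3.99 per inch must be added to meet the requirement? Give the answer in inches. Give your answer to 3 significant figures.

ΔR = 28.5 − 5.27 = 23.23 ft²·°F·h/BTU
L = ΔR / (R/in) = 23.23/3.99 = 5.822 in

5.82 in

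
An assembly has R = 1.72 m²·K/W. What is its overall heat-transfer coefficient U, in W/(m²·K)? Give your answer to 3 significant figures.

0.581 W/(m²·K)

U = 1/R = 1/1.72 = 0.5814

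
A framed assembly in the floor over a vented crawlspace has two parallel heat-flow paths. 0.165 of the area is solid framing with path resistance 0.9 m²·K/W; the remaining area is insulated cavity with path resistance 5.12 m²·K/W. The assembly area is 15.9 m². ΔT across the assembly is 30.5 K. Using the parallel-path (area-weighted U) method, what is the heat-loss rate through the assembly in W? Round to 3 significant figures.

U_eff = 0.835/5.12 + 0.165/0.9 = 0.1631 + 0.1833 = 0.3464
R_eff = 1/U_eff = 2.887 m²·K/W
Q = 15.9 × 30.5 / 2.887 = 168 W

168 W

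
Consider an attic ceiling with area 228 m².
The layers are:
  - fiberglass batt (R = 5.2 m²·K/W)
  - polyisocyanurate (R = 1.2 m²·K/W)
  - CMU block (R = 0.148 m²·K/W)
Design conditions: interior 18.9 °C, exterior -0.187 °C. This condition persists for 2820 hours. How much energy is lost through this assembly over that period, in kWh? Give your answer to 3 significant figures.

1870 kWh

R_total = 5.2 + 1.2 + 0.148 = 6.548 m²·K/W
Q = 228 × (18.9 − (-0.187)) / 6.548 = 664.6 W
E = 664.6 W × 2820 h / 1000 = 1874 kWh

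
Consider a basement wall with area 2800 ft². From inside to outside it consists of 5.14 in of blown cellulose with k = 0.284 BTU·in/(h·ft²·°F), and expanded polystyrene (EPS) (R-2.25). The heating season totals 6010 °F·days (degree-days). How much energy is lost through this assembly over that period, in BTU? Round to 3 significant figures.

5.14/0.284 = 18.1
R_total = 18.1 + 2.25 = 20.35 ft²·°F·h/BTU
E = A × HDD × 24 / R = 2800 × 6010 × 24 / 20.35 = 19850000 BTU

19800000 BTU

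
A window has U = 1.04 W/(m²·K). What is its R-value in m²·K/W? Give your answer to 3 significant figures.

R = 1/U = 1/1.04 = 0.9615

0.962 m²·K/W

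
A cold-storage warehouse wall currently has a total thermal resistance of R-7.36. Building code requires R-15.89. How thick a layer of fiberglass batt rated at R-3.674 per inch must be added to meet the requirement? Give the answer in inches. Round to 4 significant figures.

2.322 in

ΔR = 15.89 − 7.36 = 8.53 ft²·°F·h/BTU
L = ΔR / (R/in) = 8.53/3.674 = 2.3217 in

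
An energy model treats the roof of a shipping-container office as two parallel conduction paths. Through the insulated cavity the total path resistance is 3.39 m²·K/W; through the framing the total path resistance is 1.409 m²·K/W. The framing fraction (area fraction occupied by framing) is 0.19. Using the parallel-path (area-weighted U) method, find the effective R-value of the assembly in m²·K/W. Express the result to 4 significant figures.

U_eff = 0.81/3.39 + 0.19/1.409 = 0.23894 + 0.13485 = 0.37379
R_eff = 1/U_eff = 2.6753 m²·K/W

2.675 m²·K/W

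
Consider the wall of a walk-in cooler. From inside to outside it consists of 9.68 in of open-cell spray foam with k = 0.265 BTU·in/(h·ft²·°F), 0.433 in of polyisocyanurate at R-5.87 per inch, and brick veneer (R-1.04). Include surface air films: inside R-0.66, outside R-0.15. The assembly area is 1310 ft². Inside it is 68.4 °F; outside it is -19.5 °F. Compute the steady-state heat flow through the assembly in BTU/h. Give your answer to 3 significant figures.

2810 BTU/h

9.68/0.265 = 36.53
0.433 × 5.87 = 2.542
R_total = 0.66 + 36.53 + 2.542 + 1.04 + 0.15 = 40.92 ft²·°F·h/BTU
Q = A·ΔT/R = 1310 × (68.4 − (-19.5)) / 40.92 = 2814 BTU/h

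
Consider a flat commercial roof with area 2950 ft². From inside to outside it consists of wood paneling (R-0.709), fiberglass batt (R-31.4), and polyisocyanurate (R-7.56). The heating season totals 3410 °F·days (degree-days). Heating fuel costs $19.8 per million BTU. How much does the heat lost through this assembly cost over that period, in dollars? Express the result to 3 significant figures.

R_total = 0.709 + 31.4 + 7.56 = 39.67 ft²·°F·h/BTU
E = A × HDD × 24 / R = 2950 × 3410 × 24 / 39.67 = 6086000 BTU
Cost = 6086000/10⁶ × 19.8 = $120.5

121 dollars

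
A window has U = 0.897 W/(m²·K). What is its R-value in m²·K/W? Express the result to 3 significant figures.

1.11 m²·K/W

R = 1/U = 1/0.897 = 1.115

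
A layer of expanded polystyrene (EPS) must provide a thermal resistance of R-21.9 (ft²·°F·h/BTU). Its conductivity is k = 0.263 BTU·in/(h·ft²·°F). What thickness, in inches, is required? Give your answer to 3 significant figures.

L = R × k = 21.9 × 0.263 = 5.76 in

5.76 in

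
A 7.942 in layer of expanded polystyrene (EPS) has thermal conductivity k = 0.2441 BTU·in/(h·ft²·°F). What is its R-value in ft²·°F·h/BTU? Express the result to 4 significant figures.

32.54 ft²·°F·h/BTU

R = L/k = 7.942/0.2441 = 32.536 ft²·°F·h/BTU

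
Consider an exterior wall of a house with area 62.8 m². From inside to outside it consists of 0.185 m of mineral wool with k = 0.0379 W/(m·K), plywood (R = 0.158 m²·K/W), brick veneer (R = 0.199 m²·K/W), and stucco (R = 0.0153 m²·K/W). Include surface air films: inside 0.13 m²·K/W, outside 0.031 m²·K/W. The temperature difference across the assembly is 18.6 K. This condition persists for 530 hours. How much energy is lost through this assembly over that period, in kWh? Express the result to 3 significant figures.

0.185/0.0379 = 4.881
R_total = 0.13 + 4.881 + 0.158 + 0.199 + 0.0153 + 0.031 = 5.415 m²·K/W
Q = 62.8 × 18.6 / 5.415 = 215.7 W
E = 215.7 W × 530 h / 1000 = 114.3 kWh

114 kWh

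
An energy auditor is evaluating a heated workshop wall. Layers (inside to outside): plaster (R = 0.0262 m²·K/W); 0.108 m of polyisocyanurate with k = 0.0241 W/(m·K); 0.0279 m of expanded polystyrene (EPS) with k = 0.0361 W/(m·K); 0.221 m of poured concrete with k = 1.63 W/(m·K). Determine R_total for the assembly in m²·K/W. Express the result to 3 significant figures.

5.42 m²·K/W

0.108/0.0241 = 4.481
0.0279/0.0361 = 0.7729
0.221/1.63 = 0.1356
R_total = 0.0262 + 4.481 + 0.7729 + 0.1356 = 5.416 m²·K/W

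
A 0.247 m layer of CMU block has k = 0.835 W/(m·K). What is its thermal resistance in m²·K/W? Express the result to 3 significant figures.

R = L/k = 0.247/0.835 = 0.2958 m²·K/W

0.296 m²·K/W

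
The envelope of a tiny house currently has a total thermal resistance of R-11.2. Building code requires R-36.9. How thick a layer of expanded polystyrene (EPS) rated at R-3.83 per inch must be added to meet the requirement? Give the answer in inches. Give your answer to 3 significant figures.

6.71 in

ΔR = 36.9 − 11.2 = 25.7 ft²·°F·h/BTU
L = ΔR / (R/in) = 25.7/3.83 = 6.71 in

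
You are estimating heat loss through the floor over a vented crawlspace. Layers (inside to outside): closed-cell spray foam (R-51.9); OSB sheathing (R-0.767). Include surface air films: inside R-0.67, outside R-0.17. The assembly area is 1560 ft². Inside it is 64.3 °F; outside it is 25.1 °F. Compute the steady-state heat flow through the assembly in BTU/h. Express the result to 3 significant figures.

1140 BTU/h

R_total = 0.67 + 51.9 + 0.767 + 0.17 = 53.51 ft²·°F·h/BTU
Q = A·ΔT/R = 1560 × (64.3 − 25.1) / 53.51 = 1143 BTU/h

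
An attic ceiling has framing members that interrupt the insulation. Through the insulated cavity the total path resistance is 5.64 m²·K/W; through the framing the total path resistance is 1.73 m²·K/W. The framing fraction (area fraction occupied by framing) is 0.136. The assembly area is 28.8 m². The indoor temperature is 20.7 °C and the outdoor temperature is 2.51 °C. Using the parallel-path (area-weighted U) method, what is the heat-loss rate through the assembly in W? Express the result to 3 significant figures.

U_eff = 0.864/5.64 + 0.136/1.73 = 0.1532 + 0.07861 = 0.2318
R_eff = 1/U_eff = 4.314 m²·K/W
Q = 28.8 × (20.7 − 2.51) / 4.314 = 121.4 W

121 W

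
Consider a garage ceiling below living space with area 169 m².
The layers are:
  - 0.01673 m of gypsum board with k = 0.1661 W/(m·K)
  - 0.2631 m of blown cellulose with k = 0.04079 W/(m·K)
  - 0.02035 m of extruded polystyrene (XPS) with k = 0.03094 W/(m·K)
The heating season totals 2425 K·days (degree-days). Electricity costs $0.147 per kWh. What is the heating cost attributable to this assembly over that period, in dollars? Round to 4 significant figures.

200.6 dollars

0.01673/0.1661 = 0.10072
0.2631/0.04079 = 6.4501
0.02035/0.03094 = 0.65772
R_total = 0.10072 + 6.4501 + 0.65772 = 7.2086 m²·K/W
E = A × HDD × 24 / R / 1000 = 169 × 2425 × 24 / 7.2086 / 1000 = 1364.5 kWh
Cost = 1364.5 × 0.147 = $200.58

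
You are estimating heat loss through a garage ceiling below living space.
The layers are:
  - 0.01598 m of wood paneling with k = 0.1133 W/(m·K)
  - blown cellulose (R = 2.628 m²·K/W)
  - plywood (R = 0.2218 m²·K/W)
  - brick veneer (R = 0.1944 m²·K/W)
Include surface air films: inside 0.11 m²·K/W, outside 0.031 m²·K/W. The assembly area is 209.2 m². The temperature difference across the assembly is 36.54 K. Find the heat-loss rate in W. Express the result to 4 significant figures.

2298 W

0.01598/0.1133 = 0.14104
R_total = 0.11 + 0.14104 + 2.628 + 0.2218 + 0.1944 + 0.031 = 3.3262 m²·K/W
Q = A·ΔT/R = 209.2 × 36.54 / 3.3262 = 2298.1 W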